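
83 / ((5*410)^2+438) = 83 / 4202938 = 0.00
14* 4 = 56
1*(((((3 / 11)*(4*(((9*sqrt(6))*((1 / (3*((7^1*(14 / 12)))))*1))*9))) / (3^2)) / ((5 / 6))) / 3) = 432*sqrt(6) / 2695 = 0.39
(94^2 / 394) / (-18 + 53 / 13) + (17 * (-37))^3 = -8873536502607 / 35657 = -248858190.61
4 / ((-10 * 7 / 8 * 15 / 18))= -96 / 175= -0.55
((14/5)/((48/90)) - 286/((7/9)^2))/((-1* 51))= 30545/3332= 9.17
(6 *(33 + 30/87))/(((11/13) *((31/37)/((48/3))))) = 44652192/9889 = 4515.34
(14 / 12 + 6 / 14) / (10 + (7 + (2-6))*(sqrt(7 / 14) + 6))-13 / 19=-55709 / 88863-67*sqrt(2) / 21826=-0.63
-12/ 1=-12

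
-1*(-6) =6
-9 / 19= -0.47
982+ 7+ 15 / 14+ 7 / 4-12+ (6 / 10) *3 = 137427 / 140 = 981.62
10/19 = 0.53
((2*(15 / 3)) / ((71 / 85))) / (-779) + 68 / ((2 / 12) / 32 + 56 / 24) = 721732654 / 24833741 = 29.06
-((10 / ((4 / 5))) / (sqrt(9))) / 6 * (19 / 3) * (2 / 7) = -475 / 378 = -1.26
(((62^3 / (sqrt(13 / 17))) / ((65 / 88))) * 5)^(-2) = 0.00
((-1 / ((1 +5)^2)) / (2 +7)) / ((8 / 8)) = -0.00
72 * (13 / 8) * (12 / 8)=351 / 2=175.50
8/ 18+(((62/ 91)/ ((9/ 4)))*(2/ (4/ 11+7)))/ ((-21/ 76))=204508/ 1393119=0.15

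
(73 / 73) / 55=1 / 55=0.02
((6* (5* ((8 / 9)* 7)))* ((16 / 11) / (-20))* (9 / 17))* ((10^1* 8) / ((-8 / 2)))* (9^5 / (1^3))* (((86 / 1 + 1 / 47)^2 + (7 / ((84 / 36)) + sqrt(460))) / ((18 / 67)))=11816098560* sqrt(115) / 187 + 96611234058017280 / 413083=234556116491.22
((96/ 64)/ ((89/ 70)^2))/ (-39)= -2450/ 102973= -0.02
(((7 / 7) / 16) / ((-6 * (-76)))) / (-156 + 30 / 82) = -0.00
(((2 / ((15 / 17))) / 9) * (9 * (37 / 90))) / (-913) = -629 / 616275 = -0.00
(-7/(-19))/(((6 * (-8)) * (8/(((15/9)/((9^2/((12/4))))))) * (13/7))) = -245/7682688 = -0.00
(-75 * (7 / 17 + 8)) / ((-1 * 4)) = 10725 / 68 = 157.72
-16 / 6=-8 / 3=-2.67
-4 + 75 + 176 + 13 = 260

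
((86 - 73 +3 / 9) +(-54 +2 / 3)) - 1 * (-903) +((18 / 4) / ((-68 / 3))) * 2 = 58657 / 68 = 862.60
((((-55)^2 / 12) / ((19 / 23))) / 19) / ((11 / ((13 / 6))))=82225 / 25992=3.16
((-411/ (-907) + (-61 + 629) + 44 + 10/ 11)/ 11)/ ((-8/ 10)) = -30597575/ 438988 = -69.70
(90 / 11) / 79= 0.10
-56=-56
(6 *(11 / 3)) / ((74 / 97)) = 1067 / 37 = 28.84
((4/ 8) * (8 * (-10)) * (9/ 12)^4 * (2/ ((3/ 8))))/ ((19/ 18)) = -1215/ 19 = -63.95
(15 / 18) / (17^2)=0.00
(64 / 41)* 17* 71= 77248 / 41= 1884.10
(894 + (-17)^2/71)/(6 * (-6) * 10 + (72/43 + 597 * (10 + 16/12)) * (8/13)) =35643517/151005640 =0.24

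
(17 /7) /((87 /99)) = 561 /203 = 2.76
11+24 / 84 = 11.29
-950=-950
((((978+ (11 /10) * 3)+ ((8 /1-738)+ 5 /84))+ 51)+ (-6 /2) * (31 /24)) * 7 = 250727 /120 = 2089.39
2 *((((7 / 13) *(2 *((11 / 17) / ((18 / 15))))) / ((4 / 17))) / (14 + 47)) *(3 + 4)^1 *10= 13475 / 2379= 5.66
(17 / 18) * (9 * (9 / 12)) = 51 / 8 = 6.38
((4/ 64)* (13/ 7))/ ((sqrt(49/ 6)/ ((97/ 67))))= 0.06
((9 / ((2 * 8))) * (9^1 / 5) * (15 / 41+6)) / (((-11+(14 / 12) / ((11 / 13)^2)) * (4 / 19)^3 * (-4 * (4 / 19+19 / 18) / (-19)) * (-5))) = 171018331669053 / 3091805670400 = 55.31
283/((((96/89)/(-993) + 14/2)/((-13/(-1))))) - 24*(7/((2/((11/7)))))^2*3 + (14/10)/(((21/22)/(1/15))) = -2838853309/1718175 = -1652.25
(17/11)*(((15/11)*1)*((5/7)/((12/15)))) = 6375/3388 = 1.88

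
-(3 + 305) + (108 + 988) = 788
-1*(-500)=500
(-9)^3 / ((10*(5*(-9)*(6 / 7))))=1.89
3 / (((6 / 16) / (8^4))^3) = 35184372088832 / 9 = 3909374676536.89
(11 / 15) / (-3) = -11 / 45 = -0.24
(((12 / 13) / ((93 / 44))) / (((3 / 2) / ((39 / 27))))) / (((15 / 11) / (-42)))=-54208 / 4185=-12.95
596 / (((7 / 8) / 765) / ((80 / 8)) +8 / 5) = 36475200 / 97927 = 372.47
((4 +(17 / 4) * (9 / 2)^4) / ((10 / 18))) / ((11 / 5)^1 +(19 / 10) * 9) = 1006137 / 6176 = 162.91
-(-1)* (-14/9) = -14/9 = -1.56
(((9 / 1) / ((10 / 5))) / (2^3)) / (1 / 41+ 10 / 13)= 533 / 752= 0.71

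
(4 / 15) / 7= 4 / 105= 0.04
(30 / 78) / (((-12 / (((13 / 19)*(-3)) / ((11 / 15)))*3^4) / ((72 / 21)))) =50 / 13167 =0.00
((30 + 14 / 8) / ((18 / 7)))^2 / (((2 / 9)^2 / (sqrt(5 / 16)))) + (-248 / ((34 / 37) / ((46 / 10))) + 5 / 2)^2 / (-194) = -44362048129 / 5606600 + 790321 * sqrt(5) / 1024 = -6186.68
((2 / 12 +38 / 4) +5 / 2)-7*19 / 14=8 / 3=2.67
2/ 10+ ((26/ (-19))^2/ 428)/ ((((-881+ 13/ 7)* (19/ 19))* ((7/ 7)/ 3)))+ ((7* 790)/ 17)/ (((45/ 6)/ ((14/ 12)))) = 543420158857/ 10696975110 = 50.80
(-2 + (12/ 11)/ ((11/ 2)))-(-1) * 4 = 266/ 121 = 2.20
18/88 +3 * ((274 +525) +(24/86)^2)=195045981/81356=2397.44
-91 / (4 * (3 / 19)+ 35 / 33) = -57057 / 1061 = -53.78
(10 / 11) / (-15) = -2 / 33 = -0.06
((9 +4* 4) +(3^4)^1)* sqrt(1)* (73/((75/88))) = 680944/75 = 9079.25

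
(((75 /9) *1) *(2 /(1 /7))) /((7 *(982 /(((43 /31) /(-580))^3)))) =-79507 /342477307400640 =-0.00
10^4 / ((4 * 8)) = 625 / 2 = 312.50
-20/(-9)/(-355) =-4/639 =-0.01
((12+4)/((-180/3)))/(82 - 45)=-4/555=-0.01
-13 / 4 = -3.25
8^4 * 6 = 24576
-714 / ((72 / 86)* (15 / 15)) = -5117 / 6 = -852.83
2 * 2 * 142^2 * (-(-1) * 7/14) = 40328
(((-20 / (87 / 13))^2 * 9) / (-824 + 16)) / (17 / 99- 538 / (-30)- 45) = 4182750 / 1130819533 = 0.00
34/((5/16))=544/5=108.80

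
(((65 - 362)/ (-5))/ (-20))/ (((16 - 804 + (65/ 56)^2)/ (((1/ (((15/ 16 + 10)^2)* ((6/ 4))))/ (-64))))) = -12672/ 38545984375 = -0.00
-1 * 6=-6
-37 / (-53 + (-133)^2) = -37 / 17636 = -0.00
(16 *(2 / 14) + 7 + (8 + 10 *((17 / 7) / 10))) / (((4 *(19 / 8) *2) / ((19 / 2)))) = 69 / 7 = 9.86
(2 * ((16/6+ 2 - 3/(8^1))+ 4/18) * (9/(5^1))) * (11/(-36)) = -715/144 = -4.97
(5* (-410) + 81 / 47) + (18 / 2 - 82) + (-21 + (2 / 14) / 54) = -38059639 / 17766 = -2142.27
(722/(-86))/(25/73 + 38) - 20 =-2433493/120357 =-20.22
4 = 4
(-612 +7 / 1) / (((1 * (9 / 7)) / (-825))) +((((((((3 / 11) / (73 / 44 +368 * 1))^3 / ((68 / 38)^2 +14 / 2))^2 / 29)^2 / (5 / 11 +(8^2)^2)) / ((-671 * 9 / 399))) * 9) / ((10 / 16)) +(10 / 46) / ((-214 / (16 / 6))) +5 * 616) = 2106115149023140957386422866354950726493655538559120886262924039787502359938868610269 / 5382514591381396156243134840501614652870693688149560974717655494544608154296875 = 391288.33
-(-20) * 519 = 10380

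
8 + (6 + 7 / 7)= 15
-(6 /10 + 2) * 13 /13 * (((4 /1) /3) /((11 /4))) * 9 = -11.35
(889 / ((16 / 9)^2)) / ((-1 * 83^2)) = -72009 / 1763584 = -0.04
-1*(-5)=5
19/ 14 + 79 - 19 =859/ 14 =61.36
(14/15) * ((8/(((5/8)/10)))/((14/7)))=59.73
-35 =-35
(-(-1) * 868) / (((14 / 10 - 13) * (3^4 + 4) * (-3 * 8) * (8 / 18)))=651 / 7888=0.08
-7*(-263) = 1841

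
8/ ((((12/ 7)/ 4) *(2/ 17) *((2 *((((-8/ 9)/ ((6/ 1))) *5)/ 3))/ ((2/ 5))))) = -3213/ 25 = -128.52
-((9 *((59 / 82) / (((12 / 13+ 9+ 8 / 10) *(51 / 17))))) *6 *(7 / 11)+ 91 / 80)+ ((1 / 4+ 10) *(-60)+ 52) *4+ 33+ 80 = -53838992617 / 25147760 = -2140.91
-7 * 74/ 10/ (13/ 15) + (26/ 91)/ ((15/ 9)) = -27117/ 455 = -59.60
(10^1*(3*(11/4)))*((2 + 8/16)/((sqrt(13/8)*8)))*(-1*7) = -5775*sqrt(26)/208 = -141.57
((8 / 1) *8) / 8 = 8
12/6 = 2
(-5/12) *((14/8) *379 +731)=-9295/16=-580.94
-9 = -9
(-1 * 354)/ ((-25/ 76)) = 1076.16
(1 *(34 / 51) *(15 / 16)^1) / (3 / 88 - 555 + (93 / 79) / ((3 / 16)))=-869 / 762895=-0.00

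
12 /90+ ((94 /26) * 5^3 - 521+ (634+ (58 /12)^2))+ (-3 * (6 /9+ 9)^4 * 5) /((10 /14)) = -1283120729 /7020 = -182780.73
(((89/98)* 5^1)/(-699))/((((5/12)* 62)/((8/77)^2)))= -5696/2098433183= -0.00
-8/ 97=-0.08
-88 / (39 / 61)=-5368 / 39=-137.64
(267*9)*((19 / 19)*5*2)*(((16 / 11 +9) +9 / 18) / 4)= 2895615 / 44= 65809.43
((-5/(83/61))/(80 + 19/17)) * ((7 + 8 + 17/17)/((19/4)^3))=-5309440/785060563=-0.01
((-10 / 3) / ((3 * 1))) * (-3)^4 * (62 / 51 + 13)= -21750 / 17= -1279.41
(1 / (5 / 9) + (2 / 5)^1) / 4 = 11 / 20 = 0.55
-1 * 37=-37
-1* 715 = -715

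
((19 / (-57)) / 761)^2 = 1 / 5212089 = 0.00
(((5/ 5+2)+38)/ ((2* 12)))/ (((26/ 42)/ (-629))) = -180523/ 104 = -1735.80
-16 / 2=-8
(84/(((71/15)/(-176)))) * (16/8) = -443520/71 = -6246.76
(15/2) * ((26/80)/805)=39/12880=0.00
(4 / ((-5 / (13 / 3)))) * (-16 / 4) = 208 / 15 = 13.87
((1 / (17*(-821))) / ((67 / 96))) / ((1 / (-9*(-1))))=-864 / 935119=-0.00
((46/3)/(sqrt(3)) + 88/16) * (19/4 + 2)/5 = 297/40 + 69 * sqrt(3)/10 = 19.38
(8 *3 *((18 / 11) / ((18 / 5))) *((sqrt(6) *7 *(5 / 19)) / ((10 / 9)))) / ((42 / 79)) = 7110 *sqrt(6) / 209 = 83.33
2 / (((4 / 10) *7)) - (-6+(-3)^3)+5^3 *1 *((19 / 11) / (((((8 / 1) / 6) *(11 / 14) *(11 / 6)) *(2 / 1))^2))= 48.35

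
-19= -19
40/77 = 0.52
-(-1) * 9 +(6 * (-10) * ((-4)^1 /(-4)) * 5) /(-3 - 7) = 39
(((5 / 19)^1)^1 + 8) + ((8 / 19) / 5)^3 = 7085137 / 857375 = 8.26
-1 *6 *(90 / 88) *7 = -945 / 22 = -42.95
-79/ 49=-1.61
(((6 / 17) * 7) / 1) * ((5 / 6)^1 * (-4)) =-140 / 17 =-8.24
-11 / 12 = -0.92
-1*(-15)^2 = -225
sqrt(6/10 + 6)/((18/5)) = sqrt(165)/18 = 0.71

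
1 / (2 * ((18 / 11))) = 11 / 36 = 0.31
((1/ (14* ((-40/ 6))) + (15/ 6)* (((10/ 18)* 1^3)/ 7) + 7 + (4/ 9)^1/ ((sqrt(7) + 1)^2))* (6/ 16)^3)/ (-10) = -165257/ 4300800 + sqrt(7)/ 7680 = -0.04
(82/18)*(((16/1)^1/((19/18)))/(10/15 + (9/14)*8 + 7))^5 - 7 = 12450459669088047775/3487621969776606551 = 3.57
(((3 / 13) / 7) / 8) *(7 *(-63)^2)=11907 / 104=114.49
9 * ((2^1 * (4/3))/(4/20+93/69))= 1380/89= 15.51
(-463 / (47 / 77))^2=1270993801 / 2209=575370.67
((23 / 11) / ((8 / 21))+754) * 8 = 66835 / 11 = 6075.91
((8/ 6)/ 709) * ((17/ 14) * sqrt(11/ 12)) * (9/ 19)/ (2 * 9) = 17 * sqrt(33)/ 1697346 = 0.00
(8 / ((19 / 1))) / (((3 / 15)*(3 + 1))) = 10 / 19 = 0.53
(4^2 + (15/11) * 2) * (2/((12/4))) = 412/33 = 12.48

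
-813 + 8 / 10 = -4061 / 5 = -812.20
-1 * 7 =-7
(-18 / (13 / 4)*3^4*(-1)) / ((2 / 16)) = 46656 / 13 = 3588.92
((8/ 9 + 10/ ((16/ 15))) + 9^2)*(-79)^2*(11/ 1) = 451105721/ 72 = 6265357.24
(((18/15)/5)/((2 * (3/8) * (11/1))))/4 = 2/275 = 0.01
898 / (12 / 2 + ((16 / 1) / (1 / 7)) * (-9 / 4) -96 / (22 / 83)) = -4939 / 3345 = -1.48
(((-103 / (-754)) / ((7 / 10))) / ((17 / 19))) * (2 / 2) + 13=13.22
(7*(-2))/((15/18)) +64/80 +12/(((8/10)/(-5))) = -91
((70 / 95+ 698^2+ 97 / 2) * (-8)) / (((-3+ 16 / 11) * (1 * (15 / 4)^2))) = 13034998592 / 72675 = 179360.15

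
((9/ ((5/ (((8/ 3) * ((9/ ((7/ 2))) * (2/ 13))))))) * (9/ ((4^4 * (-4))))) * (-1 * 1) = 243/ 14560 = 0.02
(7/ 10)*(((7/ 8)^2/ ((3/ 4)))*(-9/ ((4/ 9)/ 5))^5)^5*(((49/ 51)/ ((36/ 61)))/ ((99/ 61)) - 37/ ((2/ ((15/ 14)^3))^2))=155444682448895326304728068522005275686943541610708769435279548168182373046875/ 113034564133967827835027456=1375196017606289904198093000000000000000000000000000.00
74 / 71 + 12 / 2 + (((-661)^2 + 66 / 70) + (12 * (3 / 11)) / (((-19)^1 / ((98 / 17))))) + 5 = 3857770958929 / 8829205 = 436932.99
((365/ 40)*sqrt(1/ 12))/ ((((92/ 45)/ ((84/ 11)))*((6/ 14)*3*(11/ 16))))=17885*sqrt(3)/ 2783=11.13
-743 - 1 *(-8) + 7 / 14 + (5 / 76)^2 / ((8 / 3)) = -734.50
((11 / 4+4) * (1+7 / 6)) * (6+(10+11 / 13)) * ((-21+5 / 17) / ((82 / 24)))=-1040688 / 697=-1493.10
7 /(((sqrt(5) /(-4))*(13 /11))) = -308*sqrt(5) /65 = -10.60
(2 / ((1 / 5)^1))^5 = 100000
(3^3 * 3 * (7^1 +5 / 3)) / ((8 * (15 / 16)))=468 / 5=93.60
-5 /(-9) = 5 /9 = 0.56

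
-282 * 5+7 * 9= -1347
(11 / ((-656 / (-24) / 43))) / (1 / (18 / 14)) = 22.25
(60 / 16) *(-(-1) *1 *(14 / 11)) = 105 / 22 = 4.77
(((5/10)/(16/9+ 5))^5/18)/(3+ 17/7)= 45927/2054058204032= 0.00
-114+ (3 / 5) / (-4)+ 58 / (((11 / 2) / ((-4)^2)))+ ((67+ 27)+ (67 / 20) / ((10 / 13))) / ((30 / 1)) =1272827 / 22000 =57.86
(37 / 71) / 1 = 37 / 71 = 0.52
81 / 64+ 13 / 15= 2047 / 960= 2.13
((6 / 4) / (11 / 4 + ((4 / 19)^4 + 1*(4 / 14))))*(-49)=-24.20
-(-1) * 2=2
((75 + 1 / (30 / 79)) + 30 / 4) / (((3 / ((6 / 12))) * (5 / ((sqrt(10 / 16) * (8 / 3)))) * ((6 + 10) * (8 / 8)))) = 1277 * sqrt(10) / 10800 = 0.37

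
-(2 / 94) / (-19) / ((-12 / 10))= -5 / 5358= -0.00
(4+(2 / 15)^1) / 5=62 / 75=0.83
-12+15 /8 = -81 /8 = -10.12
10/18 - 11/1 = -94/9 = -10.44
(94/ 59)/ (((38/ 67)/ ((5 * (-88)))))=-1385560/ 1121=-1236.00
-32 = -32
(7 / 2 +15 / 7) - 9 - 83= -86.36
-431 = -431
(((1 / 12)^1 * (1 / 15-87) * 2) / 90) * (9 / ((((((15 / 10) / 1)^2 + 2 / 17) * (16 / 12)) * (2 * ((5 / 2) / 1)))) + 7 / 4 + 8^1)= -1805551 / 1086750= -1.66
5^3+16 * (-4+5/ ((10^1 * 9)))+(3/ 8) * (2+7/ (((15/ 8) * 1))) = 11527/ 180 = 64.04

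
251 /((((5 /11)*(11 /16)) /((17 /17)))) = 4016 /5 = 803.20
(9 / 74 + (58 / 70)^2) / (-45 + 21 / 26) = -952367 / 52078425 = -0.02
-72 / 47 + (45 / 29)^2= 34623 / 39527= 0.88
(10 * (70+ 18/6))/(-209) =-730/209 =-3.49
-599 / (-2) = 599 / 2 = 299.50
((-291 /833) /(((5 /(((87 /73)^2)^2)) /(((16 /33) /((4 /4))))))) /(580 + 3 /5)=-88913709072 /755398577867549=-0.00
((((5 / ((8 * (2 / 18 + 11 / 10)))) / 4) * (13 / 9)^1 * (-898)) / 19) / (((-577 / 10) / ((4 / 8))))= 729625 / 9559736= 0.08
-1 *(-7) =7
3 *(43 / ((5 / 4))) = 516 / 5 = 103.20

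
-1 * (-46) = 46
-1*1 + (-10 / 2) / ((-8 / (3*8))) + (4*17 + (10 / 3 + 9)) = 283 / 3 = 94.33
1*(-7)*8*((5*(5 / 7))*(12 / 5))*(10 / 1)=-4800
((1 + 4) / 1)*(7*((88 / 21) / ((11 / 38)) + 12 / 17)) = 27100 / 51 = 531.37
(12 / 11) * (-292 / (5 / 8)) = -28032 / 55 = -509.67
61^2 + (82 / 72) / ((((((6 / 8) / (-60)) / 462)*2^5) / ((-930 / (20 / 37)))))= 2266895.38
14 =14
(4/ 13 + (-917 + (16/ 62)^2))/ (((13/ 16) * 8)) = -22902810/ 162409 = -141.02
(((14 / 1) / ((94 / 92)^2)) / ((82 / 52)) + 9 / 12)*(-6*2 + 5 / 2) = -63699457 / 724552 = -87.92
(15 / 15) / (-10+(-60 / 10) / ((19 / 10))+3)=-19 / 193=-0.10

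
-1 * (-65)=65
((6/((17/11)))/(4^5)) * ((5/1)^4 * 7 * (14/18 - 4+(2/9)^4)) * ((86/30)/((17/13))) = -113660421875/970818048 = -117.08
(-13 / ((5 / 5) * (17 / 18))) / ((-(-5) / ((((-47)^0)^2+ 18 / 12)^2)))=-585 / 34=-17.21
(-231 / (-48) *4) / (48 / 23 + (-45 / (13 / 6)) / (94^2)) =9.23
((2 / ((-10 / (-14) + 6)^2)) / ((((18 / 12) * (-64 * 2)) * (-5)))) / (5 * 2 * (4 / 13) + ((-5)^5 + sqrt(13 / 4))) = -5170529 / 349299452326248-8281 * sqrt(13) / 3492994523262480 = -0.00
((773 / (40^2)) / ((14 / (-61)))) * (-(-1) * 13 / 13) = -47153 / 22400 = -2.11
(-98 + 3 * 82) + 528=676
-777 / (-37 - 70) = 777 / 107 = 7.26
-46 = -46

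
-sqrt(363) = -11* sqrt(3) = -19.05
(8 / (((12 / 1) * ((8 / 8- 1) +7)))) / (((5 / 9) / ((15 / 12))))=3 / 14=0.21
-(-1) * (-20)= -20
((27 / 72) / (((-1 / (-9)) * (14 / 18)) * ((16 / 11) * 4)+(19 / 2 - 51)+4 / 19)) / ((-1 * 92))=50787 / 508191440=0.00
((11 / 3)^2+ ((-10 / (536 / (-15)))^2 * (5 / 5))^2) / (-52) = -624485889721 / 2414265504768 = -0.26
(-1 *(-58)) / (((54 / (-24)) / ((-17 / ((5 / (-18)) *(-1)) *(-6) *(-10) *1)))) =94656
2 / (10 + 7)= 2 / 17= 0.12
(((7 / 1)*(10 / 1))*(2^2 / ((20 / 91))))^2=1623076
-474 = -474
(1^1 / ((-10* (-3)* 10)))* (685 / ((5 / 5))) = 137 / 60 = 2.28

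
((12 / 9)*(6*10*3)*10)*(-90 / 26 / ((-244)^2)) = -6750 / 48373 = -0.14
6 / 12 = 1 / 2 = 0.50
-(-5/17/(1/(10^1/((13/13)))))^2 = -2500/289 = -8.65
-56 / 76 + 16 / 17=66 / 323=0.20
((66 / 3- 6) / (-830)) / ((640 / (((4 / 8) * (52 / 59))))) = -13 / 979400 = -0.00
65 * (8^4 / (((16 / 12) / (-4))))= -798720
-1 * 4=-4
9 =9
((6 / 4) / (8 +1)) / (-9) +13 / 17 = 0.75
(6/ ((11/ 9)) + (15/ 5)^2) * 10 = 1530/ 11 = 139.09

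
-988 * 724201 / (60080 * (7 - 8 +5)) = -2977.32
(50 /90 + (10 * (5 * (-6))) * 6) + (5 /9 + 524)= -11474 /9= -1274.89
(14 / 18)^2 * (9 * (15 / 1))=245 / 3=81.67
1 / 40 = 0.02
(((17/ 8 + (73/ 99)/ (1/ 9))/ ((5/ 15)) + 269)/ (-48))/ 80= -5197/ 67584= -0.08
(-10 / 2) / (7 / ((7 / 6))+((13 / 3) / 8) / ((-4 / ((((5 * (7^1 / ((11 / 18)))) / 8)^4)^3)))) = 8424654524284414197760 / 4135697277506362034713927572063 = 0.00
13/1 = 13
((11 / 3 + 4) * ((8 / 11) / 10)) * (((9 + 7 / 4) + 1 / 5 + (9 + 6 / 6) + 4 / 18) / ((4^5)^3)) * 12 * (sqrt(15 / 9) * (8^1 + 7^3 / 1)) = 1139489 * sqrt(15) / 73819750400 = 0.00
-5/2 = -2.50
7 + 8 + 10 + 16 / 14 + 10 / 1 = 253 / 7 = 36.14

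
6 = 6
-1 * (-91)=91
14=14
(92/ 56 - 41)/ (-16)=551/ 224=2.46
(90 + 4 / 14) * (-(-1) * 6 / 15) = 1264 / 35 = 36.11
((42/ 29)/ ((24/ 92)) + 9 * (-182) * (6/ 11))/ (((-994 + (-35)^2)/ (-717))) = 9670657/ 3509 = 2755.96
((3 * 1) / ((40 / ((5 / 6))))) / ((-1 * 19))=-1 / 304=-0.00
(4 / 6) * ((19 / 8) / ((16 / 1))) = 19 / 192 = 0.10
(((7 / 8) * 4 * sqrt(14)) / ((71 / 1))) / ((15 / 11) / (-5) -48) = -77 * sqrt(14) / 75402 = -0.00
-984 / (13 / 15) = -14760 / 13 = -1135.38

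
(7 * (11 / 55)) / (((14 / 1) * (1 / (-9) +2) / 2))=0.11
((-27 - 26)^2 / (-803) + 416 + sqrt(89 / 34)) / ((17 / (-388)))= -128520732 / 13651 - 194 * sqrt(3026) / 289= -9451.68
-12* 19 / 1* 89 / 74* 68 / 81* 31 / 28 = -1782314 / 6993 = -254.87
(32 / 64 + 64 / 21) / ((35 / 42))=149 / 35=4.26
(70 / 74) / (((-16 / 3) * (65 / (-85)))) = 1785 / 7696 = 0.23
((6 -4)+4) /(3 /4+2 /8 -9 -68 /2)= -1 /7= -0.14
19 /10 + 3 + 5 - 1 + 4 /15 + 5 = 85 /6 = 14.17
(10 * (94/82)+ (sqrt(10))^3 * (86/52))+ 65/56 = 28985/2296+ 215 * sqrt(10)/13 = 64.92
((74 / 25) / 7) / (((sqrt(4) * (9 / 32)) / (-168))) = -9472 / 75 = -126.29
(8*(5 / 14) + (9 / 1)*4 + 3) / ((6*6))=293 / 252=1.16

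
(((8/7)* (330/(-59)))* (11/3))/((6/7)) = -4840/177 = -27.34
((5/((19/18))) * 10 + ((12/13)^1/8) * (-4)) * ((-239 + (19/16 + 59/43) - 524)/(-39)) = 1010266373/1104584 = 914.61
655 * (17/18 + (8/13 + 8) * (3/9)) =584915/234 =2499.64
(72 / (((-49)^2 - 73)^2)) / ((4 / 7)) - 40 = -12043513 / 301088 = -40.00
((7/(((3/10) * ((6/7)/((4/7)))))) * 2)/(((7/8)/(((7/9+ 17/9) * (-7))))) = -17920/27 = -663.70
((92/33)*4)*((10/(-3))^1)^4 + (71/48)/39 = 765461087/555984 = 1376.77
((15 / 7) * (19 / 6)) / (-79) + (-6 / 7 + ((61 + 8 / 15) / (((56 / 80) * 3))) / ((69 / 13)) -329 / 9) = -21963325 / 686826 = -31.98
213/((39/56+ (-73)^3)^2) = 0.00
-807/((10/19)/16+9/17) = -1435.16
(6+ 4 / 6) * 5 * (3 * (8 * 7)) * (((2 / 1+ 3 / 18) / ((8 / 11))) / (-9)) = -50050 / 27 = -1853.70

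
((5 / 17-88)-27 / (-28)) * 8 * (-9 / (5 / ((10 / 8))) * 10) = 1858005 / 119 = 15613.49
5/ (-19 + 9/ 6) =-0.29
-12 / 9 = -4 / 3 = -1.33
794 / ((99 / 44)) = 352.89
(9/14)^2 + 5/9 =1709/1764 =0.97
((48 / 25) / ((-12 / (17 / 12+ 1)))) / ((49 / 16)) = -464 / 3675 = -0.13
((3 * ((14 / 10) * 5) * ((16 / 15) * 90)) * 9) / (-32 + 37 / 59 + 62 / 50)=-13381200 / 22223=-602.13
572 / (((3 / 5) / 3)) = 2860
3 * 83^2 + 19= 20686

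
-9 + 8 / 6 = -23 / 3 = -7.67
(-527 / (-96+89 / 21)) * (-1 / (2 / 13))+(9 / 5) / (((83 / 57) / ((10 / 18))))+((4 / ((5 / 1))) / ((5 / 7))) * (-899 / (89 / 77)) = -646089960583 / 711737450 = -907.76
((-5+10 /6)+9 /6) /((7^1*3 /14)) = -11 /9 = -1.22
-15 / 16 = -0.94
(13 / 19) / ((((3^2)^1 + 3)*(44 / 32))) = 26 / 627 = 0.04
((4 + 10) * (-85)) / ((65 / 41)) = -9758 / 13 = -750.62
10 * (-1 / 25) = -2 / 5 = -0.40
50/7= 7.14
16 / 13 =1.23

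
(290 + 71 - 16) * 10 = 3450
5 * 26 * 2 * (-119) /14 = -2210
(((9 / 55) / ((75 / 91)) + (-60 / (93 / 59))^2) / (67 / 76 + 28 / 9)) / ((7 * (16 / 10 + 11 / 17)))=22265438040684 / 964959728425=23.07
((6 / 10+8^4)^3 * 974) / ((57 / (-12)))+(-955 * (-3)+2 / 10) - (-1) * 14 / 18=-301329848030474293 / 21375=-14097302831835.05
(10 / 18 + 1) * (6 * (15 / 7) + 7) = 278 / 9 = 30.89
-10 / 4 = -5 / 2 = -2.50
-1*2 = -2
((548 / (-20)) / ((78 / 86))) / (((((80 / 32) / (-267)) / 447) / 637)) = 22967441994 / 25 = 918697679.76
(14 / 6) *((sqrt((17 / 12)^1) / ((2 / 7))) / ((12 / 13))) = 637 *sqrt(51) / 432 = 10.53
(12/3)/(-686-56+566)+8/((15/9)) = 1051/220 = 4.78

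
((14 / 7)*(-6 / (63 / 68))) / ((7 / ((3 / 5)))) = -272 / 245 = -1.11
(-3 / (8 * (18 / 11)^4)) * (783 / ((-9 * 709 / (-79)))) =-33542531 / 66158208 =-0.51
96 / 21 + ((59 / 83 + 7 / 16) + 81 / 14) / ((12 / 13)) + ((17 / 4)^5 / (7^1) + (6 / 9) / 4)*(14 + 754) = 2426536777 / 15936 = 152267.62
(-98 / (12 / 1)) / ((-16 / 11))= 539 / 96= 5.61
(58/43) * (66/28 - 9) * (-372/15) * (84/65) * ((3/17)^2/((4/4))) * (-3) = -108354672/4038775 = -26.83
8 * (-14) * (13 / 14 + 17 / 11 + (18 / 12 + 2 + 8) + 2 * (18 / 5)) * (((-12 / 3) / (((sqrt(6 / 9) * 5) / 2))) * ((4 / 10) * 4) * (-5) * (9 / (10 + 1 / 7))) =-32988.25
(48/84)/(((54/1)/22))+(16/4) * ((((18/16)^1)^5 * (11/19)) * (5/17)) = 730239059/500097024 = 1.46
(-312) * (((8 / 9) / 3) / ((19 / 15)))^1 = -4160 / 57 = -72.98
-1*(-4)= 4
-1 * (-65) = 65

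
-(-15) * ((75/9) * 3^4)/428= 10125/428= 23.66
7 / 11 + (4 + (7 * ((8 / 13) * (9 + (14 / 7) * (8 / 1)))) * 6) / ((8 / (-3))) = -69547 / 286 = -243.17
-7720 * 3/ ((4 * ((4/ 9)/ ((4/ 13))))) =-52110/ 13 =-4008.46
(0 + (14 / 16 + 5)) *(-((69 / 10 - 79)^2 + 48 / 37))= -904229099 / 29600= -30548.28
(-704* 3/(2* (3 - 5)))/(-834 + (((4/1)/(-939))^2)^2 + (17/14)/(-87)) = -166656526221211488/263245963910503127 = -0.63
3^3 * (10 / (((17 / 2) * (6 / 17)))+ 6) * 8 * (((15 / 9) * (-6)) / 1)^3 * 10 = -20160000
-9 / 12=-3 / 4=-0.75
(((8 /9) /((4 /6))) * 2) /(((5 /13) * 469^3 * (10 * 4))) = 13 /7737128175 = 0.00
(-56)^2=3136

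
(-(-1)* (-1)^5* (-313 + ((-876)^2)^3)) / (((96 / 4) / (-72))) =1355644735053999189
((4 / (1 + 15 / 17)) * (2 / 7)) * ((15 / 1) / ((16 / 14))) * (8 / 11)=5.80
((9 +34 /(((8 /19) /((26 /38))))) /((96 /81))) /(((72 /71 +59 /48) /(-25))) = -604.16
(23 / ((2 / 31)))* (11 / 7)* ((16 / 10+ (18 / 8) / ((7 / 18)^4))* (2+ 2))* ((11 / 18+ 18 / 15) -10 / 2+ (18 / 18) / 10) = -2616834706552 / 3781575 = -691995.98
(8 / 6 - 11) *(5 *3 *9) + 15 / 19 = -24780 / 19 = -1304.21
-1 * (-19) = 19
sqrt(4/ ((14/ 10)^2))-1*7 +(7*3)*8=1137/ 7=162.43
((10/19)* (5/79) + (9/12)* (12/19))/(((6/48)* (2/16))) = 48704/1501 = 32.45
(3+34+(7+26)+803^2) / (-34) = -18967.03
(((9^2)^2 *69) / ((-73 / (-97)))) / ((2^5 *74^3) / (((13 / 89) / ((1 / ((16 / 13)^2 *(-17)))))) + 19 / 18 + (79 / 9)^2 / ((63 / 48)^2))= -53332677587322 / 305639322017063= -0.17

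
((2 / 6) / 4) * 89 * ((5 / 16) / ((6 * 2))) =445 / 2304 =0.19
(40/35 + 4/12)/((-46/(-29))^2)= 26071/44436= 0.59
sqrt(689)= 26.25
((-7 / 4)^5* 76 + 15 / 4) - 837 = -532645 / 256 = -2080.64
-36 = -36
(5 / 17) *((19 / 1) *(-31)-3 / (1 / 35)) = -3470 / 17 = -204.12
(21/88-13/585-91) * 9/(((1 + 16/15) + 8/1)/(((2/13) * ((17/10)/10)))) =-18334653/8637200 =-2.12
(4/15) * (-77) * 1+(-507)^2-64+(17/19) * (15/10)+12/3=146472791/570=256969.81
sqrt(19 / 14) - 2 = -2 + sqrt(266) / 14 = -0.84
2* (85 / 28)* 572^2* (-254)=-3531951280 / 7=-504564468.57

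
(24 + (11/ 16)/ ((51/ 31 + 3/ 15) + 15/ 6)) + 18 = 454297/ 10776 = 42.16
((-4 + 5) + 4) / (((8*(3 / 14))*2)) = 35 / 24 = 1.46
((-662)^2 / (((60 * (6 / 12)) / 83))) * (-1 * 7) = -127309882 / 15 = -8487325.47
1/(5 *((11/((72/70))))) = 36/1925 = 0.02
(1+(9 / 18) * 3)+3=11 / 2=5.50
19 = 19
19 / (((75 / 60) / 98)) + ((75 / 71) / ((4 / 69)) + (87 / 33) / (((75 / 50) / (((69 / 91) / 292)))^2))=259836149801632 / 172325498345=1507.82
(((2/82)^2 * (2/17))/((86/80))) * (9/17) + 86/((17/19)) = 2007877894/20889787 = 96.12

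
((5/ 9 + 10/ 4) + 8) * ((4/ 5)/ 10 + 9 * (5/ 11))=228253/ 4950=46.11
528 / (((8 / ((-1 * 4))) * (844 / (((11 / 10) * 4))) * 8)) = -363 / 2110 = -0.17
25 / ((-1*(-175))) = 1 / 7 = 0.14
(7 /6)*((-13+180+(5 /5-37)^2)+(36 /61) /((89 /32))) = 1707.08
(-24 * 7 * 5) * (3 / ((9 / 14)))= -3920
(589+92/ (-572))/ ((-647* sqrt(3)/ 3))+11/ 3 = 11/ 3- 84204* sqrt(3)/ 92521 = 2.09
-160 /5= -32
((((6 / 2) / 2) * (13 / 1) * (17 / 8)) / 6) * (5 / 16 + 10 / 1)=36465 / 512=71.22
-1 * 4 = -4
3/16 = 0.19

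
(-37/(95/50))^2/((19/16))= 2190400/6859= 319.35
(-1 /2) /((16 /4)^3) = -1 /128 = -0.01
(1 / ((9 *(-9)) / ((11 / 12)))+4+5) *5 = 43685 / 972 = 44.94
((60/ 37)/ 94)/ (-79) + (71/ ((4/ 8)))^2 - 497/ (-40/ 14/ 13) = 61616339567/ 2747620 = 22425.35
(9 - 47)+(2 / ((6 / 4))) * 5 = -94 / 3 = -31.33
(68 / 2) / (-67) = -34 / 67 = -0.51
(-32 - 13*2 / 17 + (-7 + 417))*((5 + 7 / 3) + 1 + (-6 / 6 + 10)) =332800 / 51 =6525.49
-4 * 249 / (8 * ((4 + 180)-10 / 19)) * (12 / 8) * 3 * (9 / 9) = -171 / 56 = -3.05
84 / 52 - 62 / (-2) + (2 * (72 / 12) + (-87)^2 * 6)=45458.62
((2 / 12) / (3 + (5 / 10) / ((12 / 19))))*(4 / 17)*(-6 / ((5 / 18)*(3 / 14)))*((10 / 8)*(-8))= 2304 / 221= 10.43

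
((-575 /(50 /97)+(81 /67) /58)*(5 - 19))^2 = 920713670173696 /3775249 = 243881574.48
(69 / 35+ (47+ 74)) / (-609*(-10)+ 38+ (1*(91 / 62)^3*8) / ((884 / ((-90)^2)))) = 2179747888 / 112731163685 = 0.02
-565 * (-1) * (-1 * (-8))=4520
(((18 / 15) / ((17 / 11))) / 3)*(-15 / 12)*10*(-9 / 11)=2.65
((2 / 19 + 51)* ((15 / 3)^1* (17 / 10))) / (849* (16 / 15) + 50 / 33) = 2723655 / 5687612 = 0.48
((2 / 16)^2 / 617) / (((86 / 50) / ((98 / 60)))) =245 / 10187904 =0.00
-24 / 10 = -12 / 5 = -2.40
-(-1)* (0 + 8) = 8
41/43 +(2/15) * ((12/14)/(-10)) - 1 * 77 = -572336/7525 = -76.06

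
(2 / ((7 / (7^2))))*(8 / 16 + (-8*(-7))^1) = 791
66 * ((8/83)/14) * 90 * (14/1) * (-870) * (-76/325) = 125680896/1079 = 116479.05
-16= -16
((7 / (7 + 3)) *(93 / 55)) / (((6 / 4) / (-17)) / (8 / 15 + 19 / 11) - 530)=-4127991 / 1848537625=-0.00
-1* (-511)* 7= 3577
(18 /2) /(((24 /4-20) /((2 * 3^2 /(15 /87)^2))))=-68121 /175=-389.26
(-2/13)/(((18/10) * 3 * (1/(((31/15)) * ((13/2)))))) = -31/81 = -0.38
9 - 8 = 1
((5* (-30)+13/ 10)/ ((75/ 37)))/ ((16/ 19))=-1045361/ 12000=-87.11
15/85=3/17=0.18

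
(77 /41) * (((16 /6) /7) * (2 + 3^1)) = 3.58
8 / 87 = 0.09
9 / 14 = 0.64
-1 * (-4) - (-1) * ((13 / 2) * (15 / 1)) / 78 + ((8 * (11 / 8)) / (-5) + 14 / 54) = 3.31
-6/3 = -2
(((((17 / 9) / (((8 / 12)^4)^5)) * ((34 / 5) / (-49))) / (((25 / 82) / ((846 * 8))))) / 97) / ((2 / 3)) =-5825402079810309 / 19468288000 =-299225.19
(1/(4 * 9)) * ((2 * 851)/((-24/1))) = -851/432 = -1.97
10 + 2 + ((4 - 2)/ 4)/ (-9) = 215/ 18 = 11.94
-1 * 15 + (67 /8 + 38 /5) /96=-18987 /1280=-14.83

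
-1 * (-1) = 1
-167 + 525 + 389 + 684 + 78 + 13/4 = 6049/4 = 1512.25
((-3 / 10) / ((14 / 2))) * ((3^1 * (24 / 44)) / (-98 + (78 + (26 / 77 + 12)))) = 27 / 2950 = 0.01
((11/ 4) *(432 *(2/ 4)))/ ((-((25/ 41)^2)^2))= -1678502034/ 390625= -4296.97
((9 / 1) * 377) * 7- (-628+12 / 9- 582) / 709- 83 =50345462 / 2127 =23669.70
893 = 893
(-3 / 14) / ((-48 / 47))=47 / 224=0.21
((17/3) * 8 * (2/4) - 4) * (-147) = -2744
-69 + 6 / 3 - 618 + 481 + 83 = -121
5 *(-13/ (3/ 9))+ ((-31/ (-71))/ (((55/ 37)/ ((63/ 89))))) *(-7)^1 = -68277102/ 347545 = -196.46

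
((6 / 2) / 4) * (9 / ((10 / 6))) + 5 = 181 / 20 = 9.05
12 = 12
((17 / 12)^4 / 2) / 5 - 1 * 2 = -331199 / 207360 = -1.60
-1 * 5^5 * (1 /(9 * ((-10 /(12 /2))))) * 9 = 1875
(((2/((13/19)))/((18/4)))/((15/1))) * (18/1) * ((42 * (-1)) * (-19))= 40432/65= 622.03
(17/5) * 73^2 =18118.60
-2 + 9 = 7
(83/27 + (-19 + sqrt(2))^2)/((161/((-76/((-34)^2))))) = -26828/179469 + 722*sqrt(2)/46529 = -0.13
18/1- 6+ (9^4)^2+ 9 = 43046742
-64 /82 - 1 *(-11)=10.22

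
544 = 544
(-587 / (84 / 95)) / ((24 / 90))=-278825 / 112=-2489.51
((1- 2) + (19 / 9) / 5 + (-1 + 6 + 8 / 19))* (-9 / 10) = -4141 / 950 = -4.36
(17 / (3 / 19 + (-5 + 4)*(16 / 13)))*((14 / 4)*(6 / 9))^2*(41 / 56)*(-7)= 8435791 / 19080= 442.13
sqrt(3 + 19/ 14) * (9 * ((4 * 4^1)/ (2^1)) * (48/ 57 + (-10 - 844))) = -583560 * sqrt(854)/ 133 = -128222.08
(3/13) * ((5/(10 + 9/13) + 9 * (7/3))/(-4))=-2238/1807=-1.24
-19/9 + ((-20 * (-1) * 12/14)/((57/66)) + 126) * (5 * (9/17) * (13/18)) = 5630956/20349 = 276.72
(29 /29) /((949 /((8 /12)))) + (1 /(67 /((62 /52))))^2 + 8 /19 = 5329425113 /12626820804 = 0.42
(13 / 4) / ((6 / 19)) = 247 / 24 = 10.29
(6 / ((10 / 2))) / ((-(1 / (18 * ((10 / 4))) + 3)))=-27 / 68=-0.40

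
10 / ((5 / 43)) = 86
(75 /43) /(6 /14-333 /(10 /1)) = -1750 /32981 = -0.05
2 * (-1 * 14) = -28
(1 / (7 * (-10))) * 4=-0.06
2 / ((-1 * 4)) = -1 / 2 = -0.50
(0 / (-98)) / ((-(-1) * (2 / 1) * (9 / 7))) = 0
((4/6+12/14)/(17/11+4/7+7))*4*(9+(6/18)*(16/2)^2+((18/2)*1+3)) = 89408/3159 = 28.30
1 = 1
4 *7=28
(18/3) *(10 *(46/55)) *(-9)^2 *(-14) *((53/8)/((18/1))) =-20944.64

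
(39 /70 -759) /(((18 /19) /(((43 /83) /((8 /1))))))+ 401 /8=-159863 /92960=-1.72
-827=-827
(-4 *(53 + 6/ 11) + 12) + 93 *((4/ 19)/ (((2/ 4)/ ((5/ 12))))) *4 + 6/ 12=-57023/ 418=-136.42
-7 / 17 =-0.41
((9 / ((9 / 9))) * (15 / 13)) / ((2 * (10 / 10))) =135 / 26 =5.19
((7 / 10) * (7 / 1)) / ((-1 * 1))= -49 / 10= -4.90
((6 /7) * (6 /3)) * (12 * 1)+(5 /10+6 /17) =5099 /238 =21.42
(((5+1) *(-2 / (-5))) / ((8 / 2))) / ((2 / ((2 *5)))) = 3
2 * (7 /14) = 1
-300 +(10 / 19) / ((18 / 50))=-51050 / 171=-298.54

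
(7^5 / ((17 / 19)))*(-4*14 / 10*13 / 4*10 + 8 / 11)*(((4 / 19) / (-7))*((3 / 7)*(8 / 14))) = 4689888 / 187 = 25079.61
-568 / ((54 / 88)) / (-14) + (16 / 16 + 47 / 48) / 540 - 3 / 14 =2391589 / 36288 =65.91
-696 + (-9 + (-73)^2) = 4624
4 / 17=0.24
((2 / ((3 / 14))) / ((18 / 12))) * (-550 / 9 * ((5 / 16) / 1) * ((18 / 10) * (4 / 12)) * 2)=-3850 / 27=-142.59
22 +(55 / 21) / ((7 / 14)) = 572 / 21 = 27.24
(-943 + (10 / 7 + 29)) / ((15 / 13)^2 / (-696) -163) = 250460704 / 44736853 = 5.60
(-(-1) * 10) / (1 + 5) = 5 / 3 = 1.67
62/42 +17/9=212/63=3.37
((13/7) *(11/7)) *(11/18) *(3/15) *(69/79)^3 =57416073/241589110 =0.24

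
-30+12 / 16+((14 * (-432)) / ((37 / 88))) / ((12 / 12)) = -2133225 / 148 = -14413.68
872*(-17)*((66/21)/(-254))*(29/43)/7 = 4728856/267589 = 17.67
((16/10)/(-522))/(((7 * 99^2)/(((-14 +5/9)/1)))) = 0.00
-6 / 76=-3 / 38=-0.08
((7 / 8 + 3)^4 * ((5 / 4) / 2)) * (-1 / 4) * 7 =-32323235 / 131072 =-246.61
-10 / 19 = -0.53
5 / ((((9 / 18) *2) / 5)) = 25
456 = 456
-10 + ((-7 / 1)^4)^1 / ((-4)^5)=-12641 / 1024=-12.34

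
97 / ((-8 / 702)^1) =-34047 / 4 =-8511.75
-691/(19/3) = -2073/19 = -109.11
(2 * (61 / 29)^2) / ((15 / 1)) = 7442 / 12615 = 0.59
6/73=0.08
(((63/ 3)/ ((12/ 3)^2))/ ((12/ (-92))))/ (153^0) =-10.06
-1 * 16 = -16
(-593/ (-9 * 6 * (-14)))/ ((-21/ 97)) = 57521/ 15876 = 3.62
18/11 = 1.64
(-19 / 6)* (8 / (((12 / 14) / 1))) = -266 / 9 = -29.56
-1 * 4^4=-256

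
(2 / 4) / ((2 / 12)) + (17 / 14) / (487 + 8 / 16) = 20492 / 6825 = 3.00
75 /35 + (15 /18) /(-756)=9715 /4536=2.14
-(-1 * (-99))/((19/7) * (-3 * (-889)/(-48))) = 1584/2413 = 0.66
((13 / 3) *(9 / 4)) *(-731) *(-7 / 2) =24945.38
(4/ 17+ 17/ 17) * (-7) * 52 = -7644/ 17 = -449.65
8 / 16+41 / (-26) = -14 / 13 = -1.08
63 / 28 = 9 / 4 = 2.25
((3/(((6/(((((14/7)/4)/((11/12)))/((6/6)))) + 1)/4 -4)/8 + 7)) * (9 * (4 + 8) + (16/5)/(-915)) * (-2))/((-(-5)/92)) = -727291648/419375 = -1734.23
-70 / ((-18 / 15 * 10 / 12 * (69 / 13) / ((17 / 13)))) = 17.25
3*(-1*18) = -54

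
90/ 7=12.86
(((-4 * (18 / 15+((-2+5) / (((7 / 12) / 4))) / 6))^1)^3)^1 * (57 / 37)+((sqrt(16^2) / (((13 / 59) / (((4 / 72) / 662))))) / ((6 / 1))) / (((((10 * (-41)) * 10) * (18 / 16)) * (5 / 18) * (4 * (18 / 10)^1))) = -664907680614767306 / 68009147899875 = -9776.74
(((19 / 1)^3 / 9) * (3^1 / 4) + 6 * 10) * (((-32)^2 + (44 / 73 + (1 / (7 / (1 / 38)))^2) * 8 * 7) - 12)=731037469877 / 1106826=660480.93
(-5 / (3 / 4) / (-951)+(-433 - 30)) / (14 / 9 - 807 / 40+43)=-52836760 / 2782309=-18.99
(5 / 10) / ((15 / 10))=1 / 3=0.33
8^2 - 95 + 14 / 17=-513 / 17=-30.18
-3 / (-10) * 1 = 3 / 10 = 0.30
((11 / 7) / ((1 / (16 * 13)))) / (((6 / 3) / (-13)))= -14872 / 7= -2124.57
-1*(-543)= 543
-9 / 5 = -1.80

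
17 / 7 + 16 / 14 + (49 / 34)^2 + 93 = 798263 / 8092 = 98.65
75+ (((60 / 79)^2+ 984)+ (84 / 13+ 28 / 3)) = 261744397 / 243399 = 1075.37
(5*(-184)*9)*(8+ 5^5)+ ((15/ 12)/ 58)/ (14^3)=-16514400913915/ 636608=-25941240.00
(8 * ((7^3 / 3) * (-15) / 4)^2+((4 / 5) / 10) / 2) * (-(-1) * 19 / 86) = 324902.77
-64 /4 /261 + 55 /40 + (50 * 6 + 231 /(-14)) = 594691 /2088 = 284.81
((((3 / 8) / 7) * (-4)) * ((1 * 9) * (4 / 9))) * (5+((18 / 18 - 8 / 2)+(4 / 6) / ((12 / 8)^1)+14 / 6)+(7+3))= -38 / 3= -12.67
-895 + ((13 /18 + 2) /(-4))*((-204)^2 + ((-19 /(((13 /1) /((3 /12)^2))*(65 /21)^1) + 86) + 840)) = -29054433409 /973440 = -29847.17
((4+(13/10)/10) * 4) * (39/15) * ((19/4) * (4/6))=102011/750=136.01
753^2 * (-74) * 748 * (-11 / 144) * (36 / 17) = 5076998586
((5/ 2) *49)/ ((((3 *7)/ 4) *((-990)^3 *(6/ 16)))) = -14/ 218317275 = -0.00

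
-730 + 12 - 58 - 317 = -1093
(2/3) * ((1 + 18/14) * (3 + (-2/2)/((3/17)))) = -256/63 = -4.06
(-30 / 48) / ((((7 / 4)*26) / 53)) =-265 / 364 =-0.73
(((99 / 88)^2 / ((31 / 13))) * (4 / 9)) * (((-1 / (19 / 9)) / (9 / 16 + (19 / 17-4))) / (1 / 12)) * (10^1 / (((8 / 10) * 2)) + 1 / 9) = 3.68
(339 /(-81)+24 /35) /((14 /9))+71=101063 /1470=68.75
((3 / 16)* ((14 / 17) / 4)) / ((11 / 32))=0.11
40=40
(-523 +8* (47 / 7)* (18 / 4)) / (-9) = 1969 / 63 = 31.25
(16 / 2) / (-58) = -0.14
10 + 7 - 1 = 16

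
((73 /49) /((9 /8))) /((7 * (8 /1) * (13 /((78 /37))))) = 146 /38073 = 0.00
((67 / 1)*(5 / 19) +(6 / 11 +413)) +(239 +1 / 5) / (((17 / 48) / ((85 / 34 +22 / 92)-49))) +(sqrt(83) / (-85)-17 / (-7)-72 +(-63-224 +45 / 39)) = -31168.39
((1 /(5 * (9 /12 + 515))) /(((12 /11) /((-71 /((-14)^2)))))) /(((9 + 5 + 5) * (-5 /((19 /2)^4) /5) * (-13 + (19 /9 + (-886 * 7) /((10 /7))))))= -16070637 /1267084301504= -0.00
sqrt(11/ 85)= sqrt(935)/ 85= 0.36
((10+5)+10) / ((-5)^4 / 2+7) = 50 / 639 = 0.08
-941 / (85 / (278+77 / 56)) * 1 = -420627 / 136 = -3092.85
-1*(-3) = 3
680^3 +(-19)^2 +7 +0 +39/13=314432371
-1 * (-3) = 3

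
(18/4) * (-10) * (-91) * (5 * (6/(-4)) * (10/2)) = -307125/2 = -153562.50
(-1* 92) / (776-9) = -92 / 767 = -0.12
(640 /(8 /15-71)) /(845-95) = -64 /5285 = -0.01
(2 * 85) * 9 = 1530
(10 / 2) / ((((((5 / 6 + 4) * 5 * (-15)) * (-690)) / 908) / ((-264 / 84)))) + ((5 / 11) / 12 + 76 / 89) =1144701809 / 1371285300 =0.83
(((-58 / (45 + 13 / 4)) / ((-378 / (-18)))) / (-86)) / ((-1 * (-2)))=58 / 174279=0.00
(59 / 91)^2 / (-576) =-3481 / 4769856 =-0.00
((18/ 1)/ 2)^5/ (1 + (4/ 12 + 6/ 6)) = 177147/ 7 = 25306.71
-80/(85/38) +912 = 14896/17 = 876.24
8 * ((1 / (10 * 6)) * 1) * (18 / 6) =2 / 5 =0.40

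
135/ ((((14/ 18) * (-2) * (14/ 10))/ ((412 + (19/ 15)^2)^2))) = -25981049163/ 2450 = -10604509.86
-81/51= -27/17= -1.59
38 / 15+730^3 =5835255038 / 15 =389017002.53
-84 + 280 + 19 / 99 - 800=-59777 / 99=-603.81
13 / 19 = 0.68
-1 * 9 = -9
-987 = -987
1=1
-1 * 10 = -10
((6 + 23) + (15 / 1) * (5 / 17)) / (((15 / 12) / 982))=2231104 / 85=26248.28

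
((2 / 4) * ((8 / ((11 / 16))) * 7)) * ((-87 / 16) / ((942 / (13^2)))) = -68614 / 1727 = -39.73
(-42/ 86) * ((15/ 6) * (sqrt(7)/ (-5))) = 21 * sqrt(7)/ 86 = 0.65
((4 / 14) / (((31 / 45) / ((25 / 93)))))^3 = 0.00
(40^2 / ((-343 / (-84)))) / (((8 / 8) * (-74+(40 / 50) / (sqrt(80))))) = -177600000 / 33540451 - 96000 * sqrt(5) / 33540451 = -5.30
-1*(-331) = 331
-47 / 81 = -0.58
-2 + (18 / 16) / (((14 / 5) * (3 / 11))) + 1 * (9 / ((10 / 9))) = 4241 / 560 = 7.57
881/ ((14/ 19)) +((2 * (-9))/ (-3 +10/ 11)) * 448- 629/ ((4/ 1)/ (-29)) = 6190507/ 644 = 9612.59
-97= -97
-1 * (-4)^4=-256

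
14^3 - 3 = 2741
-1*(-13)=13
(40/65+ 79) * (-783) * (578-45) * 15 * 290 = -144535731750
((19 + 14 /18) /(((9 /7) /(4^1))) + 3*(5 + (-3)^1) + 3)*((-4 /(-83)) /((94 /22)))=251372 /315981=0.80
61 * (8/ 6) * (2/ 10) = 244/ 15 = 16.27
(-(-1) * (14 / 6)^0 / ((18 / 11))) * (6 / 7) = 11 / 21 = 0.52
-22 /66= -1 /3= -0.33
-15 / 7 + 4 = 13 / 7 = 1.86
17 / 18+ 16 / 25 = 713 / 450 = 1.58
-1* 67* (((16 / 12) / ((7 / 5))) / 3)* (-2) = 2680 / 63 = 42.54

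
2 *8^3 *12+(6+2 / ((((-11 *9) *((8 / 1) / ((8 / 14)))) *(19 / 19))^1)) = 8519741 / 693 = 12294.00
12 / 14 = 6 / 7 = 0.86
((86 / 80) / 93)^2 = 1849 / 13838400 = 0.00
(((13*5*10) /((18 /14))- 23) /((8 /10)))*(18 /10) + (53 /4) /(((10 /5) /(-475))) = -16489 /8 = -2061.12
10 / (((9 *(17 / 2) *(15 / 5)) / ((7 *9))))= 140 / 51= 2.75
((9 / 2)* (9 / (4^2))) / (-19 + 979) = 27 / 10240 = 0.00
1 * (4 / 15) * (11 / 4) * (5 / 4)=11 / 12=0.92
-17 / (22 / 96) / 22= -408 / 121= -3.37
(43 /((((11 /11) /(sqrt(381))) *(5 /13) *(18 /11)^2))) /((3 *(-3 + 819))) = 67639 *sqrt(381) /3965760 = 0.33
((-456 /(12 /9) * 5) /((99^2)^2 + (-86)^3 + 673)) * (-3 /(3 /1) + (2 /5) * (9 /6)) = 342 /47712109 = 0.00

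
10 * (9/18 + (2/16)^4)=10245/2048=5.00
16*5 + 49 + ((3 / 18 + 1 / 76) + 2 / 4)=29567 / 228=129.68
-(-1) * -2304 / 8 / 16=-18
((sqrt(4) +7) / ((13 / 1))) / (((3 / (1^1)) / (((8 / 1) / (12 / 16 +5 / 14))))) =672 / 403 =1.67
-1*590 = -590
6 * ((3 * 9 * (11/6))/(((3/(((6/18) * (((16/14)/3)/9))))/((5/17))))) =440/1071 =0.41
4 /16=1 /4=0.25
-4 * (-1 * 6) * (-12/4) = -72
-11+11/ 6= -55/ 6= -9.17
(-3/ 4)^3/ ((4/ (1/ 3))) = -9/ 256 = -0.04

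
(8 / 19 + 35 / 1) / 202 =673 / 3838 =0.18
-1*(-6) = 6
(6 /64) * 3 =9 /32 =0.28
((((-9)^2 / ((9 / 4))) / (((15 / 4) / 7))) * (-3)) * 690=-139104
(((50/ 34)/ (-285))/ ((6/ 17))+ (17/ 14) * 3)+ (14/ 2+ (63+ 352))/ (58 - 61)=-164035/ 1197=-137.04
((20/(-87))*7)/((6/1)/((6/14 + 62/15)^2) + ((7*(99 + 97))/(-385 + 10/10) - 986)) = 1027895680/631919139611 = 0.00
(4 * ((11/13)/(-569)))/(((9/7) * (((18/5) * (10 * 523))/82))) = -6314/313359111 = -0.00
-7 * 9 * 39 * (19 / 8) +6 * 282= -33147 / 8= -4143.38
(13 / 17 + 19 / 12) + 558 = 114311 / 204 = 560.35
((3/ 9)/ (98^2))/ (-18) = -1/ 518616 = -0.00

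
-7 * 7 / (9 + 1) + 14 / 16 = -161 / 40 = -4.02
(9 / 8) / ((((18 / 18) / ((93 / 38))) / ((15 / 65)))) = 2511 / 3952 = 0.64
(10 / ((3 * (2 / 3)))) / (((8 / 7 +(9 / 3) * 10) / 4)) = 70 / 109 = 0.64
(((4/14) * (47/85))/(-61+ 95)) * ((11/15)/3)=517/455175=0.00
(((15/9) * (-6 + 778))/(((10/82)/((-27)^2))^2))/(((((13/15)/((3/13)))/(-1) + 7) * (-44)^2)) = 517250993859/70664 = 7319865.76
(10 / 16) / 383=5 / 3064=0.00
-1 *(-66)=66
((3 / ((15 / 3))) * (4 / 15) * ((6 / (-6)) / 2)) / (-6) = 1 / 75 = 0.01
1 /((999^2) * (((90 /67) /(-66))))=-737 /14970015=-0.00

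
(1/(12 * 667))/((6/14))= 7/24012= 0.00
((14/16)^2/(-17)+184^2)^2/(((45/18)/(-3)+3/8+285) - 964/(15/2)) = 20352566685117615/2770108928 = 7347208.08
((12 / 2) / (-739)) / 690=-1 / 84985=-0.00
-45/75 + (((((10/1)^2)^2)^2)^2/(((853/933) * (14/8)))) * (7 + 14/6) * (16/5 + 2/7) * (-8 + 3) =-30353600000000000017913/29855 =-1016700720147378999.09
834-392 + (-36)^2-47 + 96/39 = 22015/13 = 1693.46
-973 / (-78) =973 / 78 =12.47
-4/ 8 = -1/ 2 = -0.50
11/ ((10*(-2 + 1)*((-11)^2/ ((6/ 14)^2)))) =-9/ 5390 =-0.00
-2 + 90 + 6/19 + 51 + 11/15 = 39914/285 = 140.05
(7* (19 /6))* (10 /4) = 665 /12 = 55.42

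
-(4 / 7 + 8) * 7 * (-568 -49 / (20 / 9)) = 35403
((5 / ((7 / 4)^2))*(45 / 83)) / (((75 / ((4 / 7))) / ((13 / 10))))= 1248 / 142345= 0.01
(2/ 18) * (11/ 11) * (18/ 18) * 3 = 1/ 3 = 0.33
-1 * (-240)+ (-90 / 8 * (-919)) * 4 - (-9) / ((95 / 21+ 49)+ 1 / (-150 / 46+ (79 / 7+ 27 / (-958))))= 57799323803751 / 1389568234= 41595.17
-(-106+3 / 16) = 1693 / 16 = 105.81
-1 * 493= -493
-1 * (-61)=61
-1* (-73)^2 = -5329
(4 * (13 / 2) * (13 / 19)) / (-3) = -5.93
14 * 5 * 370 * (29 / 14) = 53650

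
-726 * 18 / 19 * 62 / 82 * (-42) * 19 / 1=17014536 / 41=414988.68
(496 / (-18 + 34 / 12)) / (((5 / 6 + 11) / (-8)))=142848 / 6461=22.11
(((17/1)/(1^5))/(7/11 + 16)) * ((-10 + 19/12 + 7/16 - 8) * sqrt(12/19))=-143429 * sqrt(57)/83448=-12.98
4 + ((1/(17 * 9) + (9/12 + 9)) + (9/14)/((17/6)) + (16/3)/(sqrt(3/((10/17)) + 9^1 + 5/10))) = 16 * sqrt(365)/219 + 59905/4284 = 15.38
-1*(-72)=72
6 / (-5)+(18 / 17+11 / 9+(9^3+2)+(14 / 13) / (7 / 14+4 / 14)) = 80235946 / 109395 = 733.45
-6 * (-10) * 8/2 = 240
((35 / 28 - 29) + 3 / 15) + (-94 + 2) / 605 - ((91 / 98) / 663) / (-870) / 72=-149915829551 / 5411720160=-27.70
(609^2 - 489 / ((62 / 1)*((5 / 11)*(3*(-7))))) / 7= 804813563 / 15190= 52983.12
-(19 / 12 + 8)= -115 / 12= -9.58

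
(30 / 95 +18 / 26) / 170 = 249 / 41990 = 0.01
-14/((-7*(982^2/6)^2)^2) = -81/189164642505047897560376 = -0.00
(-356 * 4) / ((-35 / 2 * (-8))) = -356 / 35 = -10.17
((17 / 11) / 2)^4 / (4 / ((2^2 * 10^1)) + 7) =0.05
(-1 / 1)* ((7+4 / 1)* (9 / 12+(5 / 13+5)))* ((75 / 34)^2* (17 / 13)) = -19738125 / 45968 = -429.39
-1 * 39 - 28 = -67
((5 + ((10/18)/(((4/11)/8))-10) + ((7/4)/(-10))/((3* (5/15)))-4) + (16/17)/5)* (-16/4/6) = -19801/9180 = -2.16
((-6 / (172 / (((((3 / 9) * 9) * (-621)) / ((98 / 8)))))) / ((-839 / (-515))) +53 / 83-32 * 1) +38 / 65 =-262465562043 / 9537135335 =-27.52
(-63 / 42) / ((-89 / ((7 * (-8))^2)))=4704 / 89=52.85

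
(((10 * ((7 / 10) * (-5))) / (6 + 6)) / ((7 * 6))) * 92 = -115 / 18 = -6.39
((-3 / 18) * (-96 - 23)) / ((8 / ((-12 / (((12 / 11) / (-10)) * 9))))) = 6545 / 216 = 30.30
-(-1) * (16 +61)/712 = 77/712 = 0.11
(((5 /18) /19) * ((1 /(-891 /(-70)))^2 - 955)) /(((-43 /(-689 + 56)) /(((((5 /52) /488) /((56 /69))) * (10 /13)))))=-459913626389375 /11982074334886656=-0.04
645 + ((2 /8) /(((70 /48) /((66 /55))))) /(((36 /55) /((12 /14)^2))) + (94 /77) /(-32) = 194744981 /301840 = 645.19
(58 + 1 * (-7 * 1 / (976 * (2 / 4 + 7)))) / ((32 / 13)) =5519189 / 234240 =23.56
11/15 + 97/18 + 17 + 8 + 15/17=48967/1530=32.00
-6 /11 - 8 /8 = -17 /11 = -1.55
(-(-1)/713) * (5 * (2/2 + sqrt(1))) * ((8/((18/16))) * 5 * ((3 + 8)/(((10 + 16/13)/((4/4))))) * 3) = 228800/156147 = 1.47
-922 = -922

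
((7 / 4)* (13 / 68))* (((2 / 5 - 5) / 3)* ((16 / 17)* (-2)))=4186 / 4335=0.97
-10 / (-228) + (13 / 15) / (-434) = 0.04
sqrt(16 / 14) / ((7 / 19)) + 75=38*sqrt(14) / 49 + 75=77.90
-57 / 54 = -19 / 18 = -1.06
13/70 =0.19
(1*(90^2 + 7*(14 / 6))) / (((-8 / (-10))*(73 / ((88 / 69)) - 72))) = -2678390 / 3897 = -687.30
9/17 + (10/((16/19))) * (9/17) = 927/136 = 6.82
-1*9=-9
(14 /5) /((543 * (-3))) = -14 /8145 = -0.00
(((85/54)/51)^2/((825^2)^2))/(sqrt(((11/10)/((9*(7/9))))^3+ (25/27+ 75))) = 7*sqrt(147669046770)/11398684590624004368750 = 0.00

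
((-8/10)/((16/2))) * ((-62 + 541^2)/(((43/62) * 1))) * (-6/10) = 27213567/1075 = 25314.95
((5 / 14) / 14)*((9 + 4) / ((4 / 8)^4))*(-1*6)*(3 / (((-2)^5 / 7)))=585 / 28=20.89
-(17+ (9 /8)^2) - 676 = -44433 /64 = -694.27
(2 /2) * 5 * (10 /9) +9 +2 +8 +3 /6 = 451 /18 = 25.06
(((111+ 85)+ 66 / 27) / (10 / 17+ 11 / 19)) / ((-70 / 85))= -4903463 / 23751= -206.45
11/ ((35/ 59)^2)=38291/ 1225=31.26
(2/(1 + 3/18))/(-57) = -4/133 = -0.03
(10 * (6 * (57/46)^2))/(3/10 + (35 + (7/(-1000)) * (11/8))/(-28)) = -1559520000/16075781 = -97.01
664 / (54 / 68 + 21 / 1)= 22576 / 741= 30.47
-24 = -24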